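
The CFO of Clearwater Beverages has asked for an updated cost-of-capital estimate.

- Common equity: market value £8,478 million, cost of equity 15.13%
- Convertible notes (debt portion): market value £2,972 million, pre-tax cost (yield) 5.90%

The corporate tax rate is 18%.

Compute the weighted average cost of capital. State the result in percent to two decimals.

Total capital V = 8478 + 2972 = 11450.
Equity: weight = 8478/11450 = 0.7404; cost = 15.13%.
Convertible notes (debt portion): weight = 2972/11450 = 0.2596; after-tax cost = 5.9% × (1 − 18%) = 4.8380%.
WACC = 0.7404 × 15.1300% + 0.2596 × 4.8380% = 12.4586%.

12.46%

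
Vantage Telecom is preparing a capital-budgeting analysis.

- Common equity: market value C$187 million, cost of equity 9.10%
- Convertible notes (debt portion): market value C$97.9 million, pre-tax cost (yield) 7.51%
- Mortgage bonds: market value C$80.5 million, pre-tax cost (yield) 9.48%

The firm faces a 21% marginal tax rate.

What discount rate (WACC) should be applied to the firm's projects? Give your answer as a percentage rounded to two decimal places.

Total capital V = 187 + 97.9 + 80.5 = 365.4.
Equity: weight = 187/365.4 = 0.5118; cost = 9.1%.
Convertible notes (debt portion): weight = 97.9/365.4 = 0.2679; after-tax cost = 7.51% × (1 − 21%) = 5.9329%.
Mortgage bonds: weight = 80.5/365.4 = 0.2203; after-tax cost = 9.48% × (1 − 21%) = 7.4892%.
WACC = 0.5118 × 9.1000% + 0.2679 × 5.9329% + 0.2203 × 7.4892% = 7.8966%.

7.90%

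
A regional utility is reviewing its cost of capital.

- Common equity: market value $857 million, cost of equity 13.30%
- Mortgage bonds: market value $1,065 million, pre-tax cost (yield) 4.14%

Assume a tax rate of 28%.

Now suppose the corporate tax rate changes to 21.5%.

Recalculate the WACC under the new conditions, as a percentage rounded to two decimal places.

7.73%

After the change:
Total capital V = 857 + 1065 = 1922.
Equity: weight = 857/1922 = 0.4459; cost = 13.3%.
Mortgage bonds: weight = 1065/1922 = 0.5541; after-tax cost = 4.14% × (1 − 21.5%) = 3.2499%.
WACC = 0.4459 × 13.3000% + 0.5541 × 3.2499% = 7.7311%.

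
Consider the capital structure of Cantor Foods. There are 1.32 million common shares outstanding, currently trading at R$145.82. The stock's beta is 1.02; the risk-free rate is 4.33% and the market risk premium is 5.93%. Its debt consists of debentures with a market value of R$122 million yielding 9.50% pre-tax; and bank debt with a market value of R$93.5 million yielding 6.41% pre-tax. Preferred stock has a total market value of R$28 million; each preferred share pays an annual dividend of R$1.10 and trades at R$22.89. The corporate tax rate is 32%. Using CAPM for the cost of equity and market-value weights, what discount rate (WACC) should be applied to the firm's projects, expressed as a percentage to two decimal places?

7.63%

Cost of equity via CAPM: Re = 4.33% + 1.02 × 5.93% = 10.3786%.
Cost of preferred: Rp = 1.1 / 22.89 = 4.8056%.
Market value of equity E = 145.82 × 1.32m = 192.4824m.
Total capital V = 192.4824 + 28 + 122 + 93.5 = 435.9824.
Equity: weight = 192.4824/435.9824 = 0.4415; cost = 10.3786%.
Preferred: weight = 28/435.9824 = 0.0642; cost = 4.8056%.
Debentures: weight = 122/435.9824 = 0.2798; after-tax cost = 9.5% × (1 − 32%) = 6.4600%.
Bank debt: weight = 93.5/435.9824 = 0.2145; after-tax cost = 6.41% × (1 − 32%) = 4.3588%.
WACC = 0.4415 × 10.3786% + 0.0642 × 4.8056% + 0.2798 × 6.4600% + 0.2145 × 4.3588% = 7.6332%.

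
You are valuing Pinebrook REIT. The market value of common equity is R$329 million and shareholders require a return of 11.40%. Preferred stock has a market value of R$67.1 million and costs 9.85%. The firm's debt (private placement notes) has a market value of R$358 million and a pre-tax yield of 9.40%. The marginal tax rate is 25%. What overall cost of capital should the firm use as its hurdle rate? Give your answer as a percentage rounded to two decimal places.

Total capital V = 329 + 67.1 + 358 = 754.1.
Equity: weight = 329/754.1 = 0.4363; cost = 11.4%.
Preferred: weight = 67.1/754.1 = 0.0890; cost = 9.85%.
Private placement notes: weight = 358/754.1 = 0.4747; after-tax cost = 9.4% × (1 − 25%) = 7.0500%.
WACC = 0.4363 × 11.4000% + 0.0890 × 9.8500% + 0.4747 × 7.0500% = 9.1970%.

9.20%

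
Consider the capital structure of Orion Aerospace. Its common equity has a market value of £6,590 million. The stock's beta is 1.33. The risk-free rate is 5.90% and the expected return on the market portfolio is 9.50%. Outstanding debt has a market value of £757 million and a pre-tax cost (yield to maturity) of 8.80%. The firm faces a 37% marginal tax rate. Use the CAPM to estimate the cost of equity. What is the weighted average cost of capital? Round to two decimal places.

Market risk premium = 9.5% − 5.9% = 3.6%.
Cost of equity via CAPM: Re = 5.9% + 1.33 × 3.6% = 10.6880%.
Total capital V = 6590 + 757 = 7347.
Equity: weight = 6590/7347 = 0.8970; cost = 10.688%.
Debt: weight = 757/7347 = 0.1030; after-tax cost = 8.8% × (1 − 37%) = 5.5440%.
WACC = 0.8970 × 10.6880% + 0.1030 × 5.5440% = 10.1580%.

10.16%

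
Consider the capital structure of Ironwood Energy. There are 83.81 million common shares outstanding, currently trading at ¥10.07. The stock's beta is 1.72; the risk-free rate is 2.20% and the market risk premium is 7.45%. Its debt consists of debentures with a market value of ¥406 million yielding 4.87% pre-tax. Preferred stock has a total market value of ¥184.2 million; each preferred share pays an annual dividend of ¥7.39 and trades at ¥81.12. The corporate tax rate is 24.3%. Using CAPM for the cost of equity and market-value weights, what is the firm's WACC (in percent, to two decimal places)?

Cost of equity via CAPM: Re = 2.2% + 1.72 × 7.45% = 15.0140%.
Cost of preferred: Rp = 7.39 / 81.12 = 9.1100%.
Market value of equity E = 10.07 × 83.81m = 843.9667m.
Total capital V = 843.9667 + 184.2 + 406 = 1434.1667.
Equity: weight = 843.9667/1434.1667 = 0.5885; cost = 15.014%.
Preferred: weight = 184.2/1434.1667 = 0.1284; cost = 9.11%.
Debentures: weight = 406/1434.1667 = 0.2831; after-tax cost = 4.87% × (1 − 24.3%) = 3.6866%.
WACC = 0.5885 × 15.0140% + 0.1284 × 9.1100% + 0.2831 × 3.6866% = 11.0490%.

11.05%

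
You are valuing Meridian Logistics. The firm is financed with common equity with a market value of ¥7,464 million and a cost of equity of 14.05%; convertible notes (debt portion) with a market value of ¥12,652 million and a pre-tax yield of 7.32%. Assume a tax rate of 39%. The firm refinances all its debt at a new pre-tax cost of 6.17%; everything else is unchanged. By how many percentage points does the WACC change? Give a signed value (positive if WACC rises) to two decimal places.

Current WACC:
Total capital V = 7464 + 12652 = 20116.
Equity: weight = 7464/20116 = 0.3710; cost = 14.05%.
Convertible notes (debt portion): weight = 12652/20116 = 0.6290; after-tax cost = 7.32% × (1 − 39%) = 4.4652%.
WACC = 0.3710 × 14.0500% + 0.6290 × 4.4652% = 8.0216%.
After the change:
Total capital V = 7464 + 12652 = 20116.
Equity: weight = 7464/20116 = 0.3710; cost = 14.05%.
Convertible notes (debt portion): weight = 12652/20116 = 0.6290; after-tax cost = 6.17% × (1 − 39%) = 3.7637%.
WACC = 0.3710 × 14.0500% + 0.6290 × 3.7637% = 7.5804%.
Change in WACC = 7.5804% − 8.0216% = -0.4412 pp.

-0.44 pp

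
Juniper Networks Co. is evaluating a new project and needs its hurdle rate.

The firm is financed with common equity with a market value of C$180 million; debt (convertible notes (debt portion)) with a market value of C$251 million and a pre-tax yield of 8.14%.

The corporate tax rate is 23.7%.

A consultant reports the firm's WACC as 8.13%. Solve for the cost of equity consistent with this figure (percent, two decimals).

Total capital V = 180 + 251 = 431.
Equity weight = 180/431 = 0.4176.
Convertible notes (debt portion) weight = 251/431 = 0.5824.
Debt contribution = 0.5824 × 8.14% × (1 − 23.7%) = 3.6170%.
Required equity contribution = 8.13% − 3.6170% = 4.5130%.
Re = 4.5130% / 0.4176 = 10.8062%.

10.81%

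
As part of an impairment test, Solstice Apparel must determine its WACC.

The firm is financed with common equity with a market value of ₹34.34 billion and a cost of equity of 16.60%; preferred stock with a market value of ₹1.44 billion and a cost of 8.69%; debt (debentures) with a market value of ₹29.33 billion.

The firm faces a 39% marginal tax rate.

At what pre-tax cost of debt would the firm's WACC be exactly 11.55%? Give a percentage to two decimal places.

9.47%

Total capital V = 34.34 + 1.44 + 29.33 = 65.11.
Equity weight = 34.34/65.11 = 0.5274.
Preferred weight = 1.44/65.11 = 0.0221.
Debentures weight = 29.33/65.11 = 0.4505.
Equity contribution = 0.5274 × 16.6% = 8.7551%.
Preferred contribution = 0.0221 × 8.69% = 0.1922%.
Remaining for debt = 11.55% − 8.9473% = 2.6027%.
Rd × (1 − 39%) × 0.4505 = 2.6027%  ⇒  Rd = 9.4718%.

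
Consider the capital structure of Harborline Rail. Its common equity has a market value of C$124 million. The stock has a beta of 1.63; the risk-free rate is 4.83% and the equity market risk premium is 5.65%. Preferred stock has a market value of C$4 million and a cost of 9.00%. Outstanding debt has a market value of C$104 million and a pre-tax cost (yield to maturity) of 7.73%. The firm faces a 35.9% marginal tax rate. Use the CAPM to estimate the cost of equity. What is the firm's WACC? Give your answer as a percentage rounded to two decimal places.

9.88%

Cost of equity via CAPM: Re = 4.83% + 1.63 × 5.65% = 14.0395%.
Total capital V = 124 + 4 + 104 = 232.
Equity: weight = 124/232 = 0.5345; cost = 14.0395%.
Preferred: weight = 4/232 = 0.0172; cost = 9%.
Debt: weight = 104/232 = 0.4483; after-tax cost = 7.73% × (1 − 35.9%) = 4.9549%.
WACC = 0.5345 × 14.0395% + 0.0172 × 9.0000% + 0.4483 × 4.9549% = 9.8802%.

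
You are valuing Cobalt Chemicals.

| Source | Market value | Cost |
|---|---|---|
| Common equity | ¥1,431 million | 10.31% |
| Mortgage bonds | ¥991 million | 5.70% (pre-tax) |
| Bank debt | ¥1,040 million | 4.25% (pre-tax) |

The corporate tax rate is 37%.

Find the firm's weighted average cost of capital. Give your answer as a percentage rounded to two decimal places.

6.09%

Total capital V = 1431 + 991 + 1040 = 3462.
Equity: weight = 1431/3462 = 0.4133; cost = 10.31%.
Mortgage bonds: weight = 991/3462 = 0.2863; after-tax cost = 5.7% × (1 − 37%) = 3.5910%.
Bank debt: weight = 1040/3462 = 0.3004; after-tax cost = 4.25% × (1 − 37%) = 2.6775%.
WACC = 0.4133 × 10.3100% + 0.2863 × 3.5910% + 0.3004 × 2.6775% = 6.0938%.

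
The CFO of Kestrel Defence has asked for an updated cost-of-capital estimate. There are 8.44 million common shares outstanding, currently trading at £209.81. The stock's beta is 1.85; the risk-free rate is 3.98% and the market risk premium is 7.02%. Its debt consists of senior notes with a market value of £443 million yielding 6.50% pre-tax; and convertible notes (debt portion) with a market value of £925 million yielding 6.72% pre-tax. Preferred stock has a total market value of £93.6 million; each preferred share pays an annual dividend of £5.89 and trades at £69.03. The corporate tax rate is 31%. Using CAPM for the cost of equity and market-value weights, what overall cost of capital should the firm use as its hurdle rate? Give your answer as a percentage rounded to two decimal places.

11.48%

Cost of equity via CAPM: Re = 3.98% + 1.85 × 7.02% = 16.9670%.
Cost of preferred: Rp = 5.89 / 69.03 = 8.5325%.
Market value of equity E = 209.81 × 8.44m = 1770.7964m.
Total capital V = 1770.7964 + 93.6 + 443 + 925 = 3232.3964.
Equity: weight = 1770.7964/3232.3964 = 0.5478; cost = 16.967%.
Preferred: weight = 93.6/3232.3964 = 0.0290; cost = 8.5325%.
Senior notes: weight = 443/3232.3964 = 0.1371; after-tax cost = 6.5% × (1 − 31%) = 4.4850%.
Convertible notes (debt portion): weight = 925/3232.3964 = 0.2862; after-tax cost = 6.72% × (1 − 31%) = 4.6368%.
WACC = 0.5478 × 16.9670% + 0.0290 × 8.5325% + 0.1371 × 4.4850% + 0.2862 × 4.6368% = 11.4836%.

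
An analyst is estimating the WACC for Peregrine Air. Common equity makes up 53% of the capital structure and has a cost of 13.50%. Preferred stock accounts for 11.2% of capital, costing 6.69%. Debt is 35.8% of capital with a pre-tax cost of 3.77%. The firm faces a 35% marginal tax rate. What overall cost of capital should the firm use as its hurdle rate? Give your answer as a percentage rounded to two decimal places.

After-tax cost of debt = 3.77% × (1 − 35%) = 2.4505%.
WACC = 0.530 × 13.5000% + 0.112 × 6.6900% + 0.358 × 2.4505% = 8.7816%.

8.78%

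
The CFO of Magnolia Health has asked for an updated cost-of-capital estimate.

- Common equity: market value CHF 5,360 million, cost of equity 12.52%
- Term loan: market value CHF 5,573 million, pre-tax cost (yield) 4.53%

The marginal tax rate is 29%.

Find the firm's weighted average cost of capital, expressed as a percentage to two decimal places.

Total capital V = 5360 + 5573 = 10933.
Equity: weight = 5360/10933 = 0.4903; cost = 12.52%.
Term loan: weight = 5573/10933 = 0.5097; after-tax cost = 4.53% × (1 − 29%) = 3.2163%.
WACC = 0.4903 × 12.5200% + 0.5097 × 3.2163% = 7.7775%.

7.78%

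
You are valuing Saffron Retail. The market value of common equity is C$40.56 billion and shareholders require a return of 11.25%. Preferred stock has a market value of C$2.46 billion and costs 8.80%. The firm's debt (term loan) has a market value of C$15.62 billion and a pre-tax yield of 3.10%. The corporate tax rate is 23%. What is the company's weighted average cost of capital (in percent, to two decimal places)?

Total capital V = 40.56 + 2.46 + 15.62 = 58.64.
Equity: weight = 40.56/58.64 = 0.6917; cost = 11.25%.
Preferred: weight = 2.46/58.64 = 0.0420; cost = 8.8%.
Term loan: weight = 15.62/58.64 = 0.2664; after-tax cost = 3.1% × (1 − 23%) = 2.3870%.
WACC = 0.6917 × 11.2500% + 0.0420 × 8.8000% + 0.2664 × 2.3870% = 8.7864%.

8.79%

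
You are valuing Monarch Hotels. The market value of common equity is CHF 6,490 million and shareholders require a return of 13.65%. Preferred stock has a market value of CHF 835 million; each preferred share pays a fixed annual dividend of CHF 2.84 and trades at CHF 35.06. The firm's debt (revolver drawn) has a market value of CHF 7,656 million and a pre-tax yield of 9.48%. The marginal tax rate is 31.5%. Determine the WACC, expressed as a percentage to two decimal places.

Cost of preferred: Rp = 2.84 / 35.06 = 8.1004%.
Total capital V = 6490 + 835 + 7656 = 14981.
Equity: weight = 6490/14981 = 0.4332; cost = 13.65%.
Preferred: weight = 835/14981 = 0.0557; cost = 8.1004%.
Revolver drawn: weight = 7656/14981 = 0.5110; after-tax cost = 9.48% × (1 − 31.5%) = 6.4938%.
WACC = 0.4332 × 13.6500% + 0.0557 × 8.1004% + 0.5110 × 6.4938% = 9.6835%.

9.68%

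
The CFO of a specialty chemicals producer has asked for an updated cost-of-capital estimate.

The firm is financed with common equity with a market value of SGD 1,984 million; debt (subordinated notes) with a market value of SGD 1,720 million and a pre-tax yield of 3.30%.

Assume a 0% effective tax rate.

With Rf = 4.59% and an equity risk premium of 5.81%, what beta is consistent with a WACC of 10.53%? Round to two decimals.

Total capital V = 1984 + 1720 = 3704.
Equity weight = 1984/3704 = 0.5356.
Subordinated notes weight = 1720/3704 = 0.4644.
Debt contribution = 0.4644 × 3.3% × (1 − 0%) = 1.5324%.
Required equity contribution = 10.53% − 1.5324% = 8.9976%  ⇒  Re = 16.7979%.
CAPM: 16.7979% = 4.59% + β × 5.81%  ⇒  β = 2.1012.

2.10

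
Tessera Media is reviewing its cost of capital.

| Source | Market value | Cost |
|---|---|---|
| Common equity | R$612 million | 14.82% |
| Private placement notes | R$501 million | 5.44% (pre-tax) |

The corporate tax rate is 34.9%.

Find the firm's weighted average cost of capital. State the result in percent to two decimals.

Total capital V = 612 + 501 = 1113.
Equity: weight = 612/1113 = 0.5499; cost = 14.82%.
Private placement notes: weight = 501/1113 = 0.4501; after-tax cost = 5.44% × (1 − 34.9%) = 3.5414%.
WACC = 0.5499 × 14.8200% + 0.4501 × 3.5414% = 9.7431%.

9.74%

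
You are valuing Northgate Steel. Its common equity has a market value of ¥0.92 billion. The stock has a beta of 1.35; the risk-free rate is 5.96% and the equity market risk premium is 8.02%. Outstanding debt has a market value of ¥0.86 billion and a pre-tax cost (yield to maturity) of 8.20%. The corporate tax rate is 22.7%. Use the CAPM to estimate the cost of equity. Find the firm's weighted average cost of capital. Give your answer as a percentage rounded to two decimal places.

11.74%

Cost of equity via CAPM: Re = 5.96% + 1.35 × 8.02% = 16.7870%.
Total capital V = 0.92 + 0.86 = 1.78.
Equity: weight = 0.92/1.78 = 0.5169; cost = 16.787%.
Debt: weight = 0.86/1.78 = 0.4831; after-tax cost = 8.2% × (1 − 22.7%) = 6.3386%.
WACC = 0.5169 × 16.7870% + 0.4831 × 6.3386% = 11.7389%.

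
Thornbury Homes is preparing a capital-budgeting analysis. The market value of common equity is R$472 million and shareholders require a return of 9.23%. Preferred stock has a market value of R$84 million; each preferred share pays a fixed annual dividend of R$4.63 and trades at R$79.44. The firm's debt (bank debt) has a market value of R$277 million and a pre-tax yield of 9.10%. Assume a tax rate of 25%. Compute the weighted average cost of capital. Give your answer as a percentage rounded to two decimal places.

8.09%

Cost of preferred: Rp = 4.63 / 79.44 = 5.8283%.
Total capital V = 472 + 84 + 277 = 833.
Equity: weight = 472/833 = 0.5666; cost = 9.23%.
Preferred: weight = 84/833 = 0.1008; cost = 5.8283%.
Bank debt: weight = 277/833 = 0.3325; after-tax cost = 9.1% × (1 − 25%) = 6.8250%.
WACC = 0.5666 × 9.2300% + 0.1008 × 5.8283% + 0.3325 × 6.8250% = 8.0872%.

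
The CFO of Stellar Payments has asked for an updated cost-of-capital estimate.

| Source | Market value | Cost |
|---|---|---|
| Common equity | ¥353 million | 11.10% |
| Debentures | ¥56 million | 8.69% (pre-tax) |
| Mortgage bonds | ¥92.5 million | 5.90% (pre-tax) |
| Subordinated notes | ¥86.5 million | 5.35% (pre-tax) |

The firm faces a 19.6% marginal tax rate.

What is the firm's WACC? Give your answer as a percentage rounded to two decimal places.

8.71%

Total capital V = 353 + 56 + 92.5 + 86.5 = 588.
Equity: weight = 353/588 = 0.6003; cost = 11.1%.
Debentures: weight = 56/588 = 0.0952; after-tax cost = 8.69% × (1 − 19.6%) = 6.9868%.
Mortgage bonds: weight = 92.5/588 = 0.1573; after-tax cost = 5.9% × (1 − 19.6%) = 4.7436%.
Subordinated notes: weight = 86.5/588 = 0.1471; after-tax cost = 5.35% × (1 − 19.6%) = 4.3014%.
WACC = 0.6003 × 11.1000% + 0.0952 × 6.9868% + 0.1573 × 4.7436% + 0.1471 × 4.3014% = 8.7082%.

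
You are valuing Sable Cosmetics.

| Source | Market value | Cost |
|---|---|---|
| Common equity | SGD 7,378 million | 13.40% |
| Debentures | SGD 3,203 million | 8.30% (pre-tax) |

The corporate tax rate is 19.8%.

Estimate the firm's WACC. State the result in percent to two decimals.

11.36%

Total capital V = 7378 + 3203 = 10581.
Equity: weight = 7378/10581 = 0.6973; cost = 13.4%.
Debentures: weight = 3203/10581 = 0.3027; after-tax cost = 8.3% × (1 − 19.8%) = 6.6566%.
WACC = 0.6973 × 13.4000% + 0.3027 × 6.6566% = 11.3587%.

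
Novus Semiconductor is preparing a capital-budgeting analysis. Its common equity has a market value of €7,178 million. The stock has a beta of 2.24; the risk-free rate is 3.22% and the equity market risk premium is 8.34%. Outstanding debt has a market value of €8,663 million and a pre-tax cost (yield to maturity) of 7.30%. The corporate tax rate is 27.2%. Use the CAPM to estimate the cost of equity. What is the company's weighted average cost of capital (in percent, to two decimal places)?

Cost of equity via CAPM: Re = 3.22% + 2.24 × 8.34% = 21.9016%.
Total capital V = 7178 + 8663 = 15841.
Equity: weight = 7178/15841 = 0.4531; cost = 21.9016%.
Debt: weight = 8663/15841 = 0.5469; after-tax cost = 7.3% × (1 − 27.2%) = 5.3144%.
WACC = 0.4531 × 21.9016% + 0.5469 × 5.3144% = 12.8305%.

12.83%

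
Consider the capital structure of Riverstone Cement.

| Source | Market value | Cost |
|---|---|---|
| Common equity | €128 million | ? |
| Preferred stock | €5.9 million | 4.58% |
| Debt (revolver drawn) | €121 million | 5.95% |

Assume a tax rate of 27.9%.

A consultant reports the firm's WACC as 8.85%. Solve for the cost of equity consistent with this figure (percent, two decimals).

13.36%

Total capital V = 128 + 5.9 + 121 = 254.9.
Equity weight = 128/254.9 = 0.5022.
Preferred weight = 5.9/254.9 = 0.0231.
Revolver drawn weight = 121/254.9 = 0.4747.
Debt contribution = 0.4747 × 5.95% × (1 − 27.9%) = 2.0364%.
Preferred contribution = 0.0231 × 4.58% = 0.1060%.
Required equity contribution = 8.85% − 2.1424% = 6.7076%.
Re = 6.7076% / 0.5022 = 13.3575%.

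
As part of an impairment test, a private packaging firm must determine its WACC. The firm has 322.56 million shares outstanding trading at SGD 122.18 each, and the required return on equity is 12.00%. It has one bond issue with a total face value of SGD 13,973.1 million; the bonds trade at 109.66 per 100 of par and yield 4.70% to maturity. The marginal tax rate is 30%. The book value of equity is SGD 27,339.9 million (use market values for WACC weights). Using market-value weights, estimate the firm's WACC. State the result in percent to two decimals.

9.56%

Market value of equity E = 122.18 × 322.56m = 39410.3808m. Market value of debt D = 13973.1m × 109.66/100 = 15322.90146m.
Total capital V = 39410.3808 + 15322.90146 = 54733.28226.
Equity: weight = 39410.3808/54733.28226 = 0.7200; cost = 12%.
Bonds outstanding: weight = 15322.90146/54733.28226 = 0.2800; after-tax cost = 4.7% × (1 − 30%) = 3.2900%.
WACC = 0.7200 × 12.0000% + 0.2800 × 3.2900% = 9.5616%.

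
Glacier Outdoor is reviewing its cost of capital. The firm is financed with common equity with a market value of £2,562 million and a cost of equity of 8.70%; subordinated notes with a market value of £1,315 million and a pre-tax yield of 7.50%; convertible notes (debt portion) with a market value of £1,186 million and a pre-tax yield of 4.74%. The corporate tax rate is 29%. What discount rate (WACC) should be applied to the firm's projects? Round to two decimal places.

6.57%

Total capital V = 2562 + 1315 + 1186 = 5063.
Equity: weight = 2562/5063 = 0.5060; cost = 8.7%.
Subordinated notes: weight = 1315/5063 = 0.2597; after-tax cost = 7.5% × (1 − 29%) = 5.3250%.
Convertible notes (debt portion): weight = 1186/5063 = 0.2342; after-tax cost = 4.74% × (1 − 29%) = 3.3654%.
WACC = 0.5060 × 8.7000% + 0.2597 × 5.3250% + 0.2342 × 3.3654% = 6.5738%.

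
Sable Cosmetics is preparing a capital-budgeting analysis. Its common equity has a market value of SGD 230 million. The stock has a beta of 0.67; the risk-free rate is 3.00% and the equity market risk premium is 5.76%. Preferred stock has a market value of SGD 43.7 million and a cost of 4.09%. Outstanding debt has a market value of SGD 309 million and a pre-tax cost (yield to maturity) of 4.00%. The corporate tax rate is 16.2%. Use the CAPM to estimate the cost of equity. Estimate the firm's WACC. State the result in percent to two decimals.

Cost of equity via CAPM: Re = 3.0% + 0.67 × 5.76% = 6.8592%.
Total capital V = 230 + 43.7 + 309 = 582.7.
Equity: weight = 230/582.7 = 0.3947; cost = 6.8592%.
Preferred: weight = 43.7/582.7 = 0.0750; cost = 4.09%.
Debt: weight = 309/582.7 = 0.5303; after-tax cost = 4% × (1 − 16.2%) = 3.3520%.
WACC = 0.3947 × 6.8592% + 0.0750 × 4.0900% + 0.5303 × 3.3520% = 4.7917%.

4.79%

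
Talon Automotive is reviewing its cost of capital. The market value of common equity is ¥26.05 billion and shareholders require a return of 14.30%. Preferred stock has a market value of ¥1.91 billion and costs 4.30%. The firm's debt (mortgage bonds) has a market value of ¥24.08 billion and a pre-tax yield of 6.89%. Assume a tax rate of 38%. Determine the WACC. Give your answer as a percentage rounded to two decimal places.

9.29%

Total capital V = 26.05 + 1.91 + 24.08 = 52.04.
Equity: weight = 26.05/52.04 = 0.5006; cost = 14.3%.
Preferred: weight = 1.91/52.04 = 0.0367; cost = 4.3%.
Mortgage bonds: weight = 24.08/52.04 = 0.4627; after-tax cost = 6.89% × (1 − 38%) = 4.2718%.
WACC = 0.5006 × 14.3000% + 0.0367 × 4.3000% + 0.4627 × 4.2718% = 9.2927%.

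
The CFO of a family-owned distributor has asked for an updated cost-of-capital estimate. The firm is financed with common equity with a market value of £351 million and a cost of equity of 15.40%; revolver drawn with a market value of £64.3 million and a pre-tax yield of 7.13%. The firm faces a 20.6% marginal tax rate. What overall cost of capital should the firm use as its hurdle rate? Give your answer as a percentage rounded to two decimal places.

Total capital V = 351 + 64.3 = 415.3.
Equity: weight = 351/415.3 = 0.8452; cost = 15.4%.
Revolver drawn: weight = 64.3/415.3 = 0.1548; after-tax cost = 7.13% × (1 − 20.6%) = 5.6612%.
WACC = 0.8452 × 15.4000% + 0.1548 × 5.6612% = 13.8922%.

13.89%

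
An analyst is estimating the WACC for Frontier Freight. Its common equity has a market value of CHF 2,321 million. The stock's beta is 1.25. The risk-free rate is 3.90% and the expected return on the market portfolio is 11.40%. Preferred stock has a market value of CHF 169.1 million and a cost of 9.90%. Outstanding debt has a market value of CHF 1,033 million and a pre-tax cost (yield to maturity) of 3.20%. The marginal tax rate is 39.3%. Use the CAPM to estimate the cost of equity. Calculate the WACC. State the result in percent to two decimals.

Market risk premium = 11.4% − 3.9% = 7.5%.
Cost of equity via CAPM: Re = 3.9% + 1.25 × 7.5% = 13.2750%.
Total capital V = 2321 + 169.1 + 1033 = 3523.1.
Equity: weight = 2321/3523.1 = 0.6588; cost = 13.275%.
Preferred: weight = 169.1/3523.1 = 0.0480; cost = 9.9%.
Debt: weight = 1033/3523.1 = 0.2932; after-tax cost = 3.2% × (1 − 39.3%) = 1.9424%.
WACC = 0.6588 × 13.2750% + 0.0480 × 9.9000% + 0.2932 × 1.9424% = 9.7902%.

9.79%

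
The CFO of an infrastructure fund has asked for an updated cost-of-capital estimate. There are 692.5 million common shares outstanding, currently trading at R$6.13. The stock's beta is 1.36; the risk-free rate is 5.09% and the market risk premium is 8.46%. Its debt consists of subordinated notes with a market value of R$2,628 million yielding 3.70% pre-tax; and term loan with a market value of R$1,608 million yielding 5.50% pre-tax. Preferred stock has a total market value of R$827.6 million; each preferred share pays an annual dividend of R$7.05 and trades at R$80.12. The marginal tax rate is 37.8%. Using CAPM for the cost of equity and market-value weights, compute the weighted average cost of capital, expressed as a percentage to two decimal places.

Cost of equity via CAPM: Re = 5.09% + 1.36 × 8.46% = 16.5956%.
Cost of preferred: Rp = 7.05 / 80.12 = 8.7993%.
Market value of equity E = 6.13 × 692.5m = 4245.025m.
Total capital V = 4245.025 + 827.6 + 2628 + 1608 = 9308.625.
Equity: weight = 4245.025/9308.625 = 0.4560; cost = 16.5956%.
Preferred: weight = 827.6/9308.625 = 0.0889; cost = 8.7993%.
Subordinated notes: weight = 2628/9308.625 = 0.2823; after-tax cost = 3.7% × (1 − 37.8%) = 2.3014%.
Term loan: weight = 1608/9308.625 = 0.1727; after-tax cost = 5.5% × (1 − 37.8%) = 3.4210%.
WACC = 0.4560 × 16.5956% + 0.0889 × 8.7993% + 0.2823 × 2.3014% + 0.1727 × 3.4210% = 9.5911%.

9.59%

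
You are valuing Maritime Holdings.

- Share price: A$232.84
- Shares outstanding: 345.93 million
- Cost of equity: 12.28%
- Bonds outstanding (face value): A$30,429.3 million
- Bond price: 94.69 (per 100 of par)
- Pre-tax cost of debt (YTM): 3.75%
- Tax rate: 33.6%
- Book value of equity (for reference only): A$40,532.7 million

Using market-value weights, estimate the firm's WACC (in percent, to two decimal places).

Market value of equity E = 232.84 × 345.93m = 80546.3412m. Market value of debt D = 30429.3m × 94.69/100 = 28813.50417m.
Total capital V = 80546.3412 + 28813.50417 = 109359.84537.
Equity: weight = 80546.3412/109359.84537 = 0.7365; cost = 12.28%.
Bonds outstanding: weight = 28813.50417/109359.84537 = 0.2635; after-tax cost = 3.75% × (1 − 33.6%) = 2.4900%.
WACC = 0.7365 × 12.2800% + 0.2635 × 2.4900% = 9.7006%.

9.70%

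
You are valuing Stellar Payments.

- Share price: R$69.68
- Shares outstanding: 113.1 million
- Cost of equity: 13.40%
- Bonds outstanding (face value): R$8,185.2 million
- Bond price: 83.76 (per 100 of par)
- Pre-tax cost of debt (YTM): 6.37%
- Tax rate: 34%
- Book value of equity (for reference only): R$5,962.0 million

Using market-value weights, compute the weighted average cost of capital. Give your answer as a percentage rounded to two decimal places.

9.12%

Market value of equity E = 69.68 × 113.1m = 7880.808m. Market value of debt D = 8185.2m × 83.76/100 = 6855.92352m.
Total capital V = 7880.808 + 6855.92352 = 14736.73152.
Equity: weight = 7880.808/14736.73152 = 0.5348; cost = 13.4%.
Bonds outstanding: weight = 6855.92352/14736.73152 = 0.4652; after-tax cost = 6.37% × (1 − 34%) = 4.2042%.
WACC = 0.5348 × 13.4000% + 0.4652 × 4.2042% = 9.1219%.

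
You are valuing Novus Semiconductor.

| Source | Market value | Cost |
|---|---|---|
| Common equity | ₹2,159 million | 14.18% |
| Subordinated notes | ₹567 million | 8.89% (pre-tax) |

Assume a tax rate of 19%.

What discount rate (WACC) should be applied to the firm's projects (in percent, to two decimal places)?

Total capital V = 2159 + 567 = 2726.
Equity: weight = 2159/2726 = 0.7920; cost = 14.18%.
Subordinated notes: weight = 567/2726 = 0.2080; after-tax cost = 8.89% × (1 − 19%) = 7.2009%.
WACC = 0.7920 × 14.1800% + 0.2080 × 7.2009% = 12.7284%.

12.73%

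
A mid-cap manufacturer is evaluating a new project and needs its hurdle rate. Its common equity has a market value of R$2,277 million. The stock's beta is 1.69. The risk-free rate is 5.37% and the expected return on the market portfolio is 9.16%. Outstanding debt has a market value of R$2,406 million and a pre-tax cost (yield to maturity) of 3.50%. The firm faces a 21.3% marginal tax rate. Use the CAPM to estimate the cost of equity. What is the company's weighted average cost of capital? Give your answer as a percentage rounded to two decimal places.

7.14%

Market risk premium = 9.16% − 5.37% = 3.79%.
Cost of equity via CAPM: Re = 5.37% + 1.69 × 3.79% = 11.7751%.
Total capital V = 2277 + 2406 = 4683.
Equity: weight = 2277/4683 = 0.4862; cost = 11.7751%.
Debt: weight = 2406/4683 = 0.5138; after-tax cost = 3.5% × (1 − 21.3%) = 2.7545%.
WACC = 0.4862 × 11.7751% + 0.5138 × 2.7545% = 7.1406%.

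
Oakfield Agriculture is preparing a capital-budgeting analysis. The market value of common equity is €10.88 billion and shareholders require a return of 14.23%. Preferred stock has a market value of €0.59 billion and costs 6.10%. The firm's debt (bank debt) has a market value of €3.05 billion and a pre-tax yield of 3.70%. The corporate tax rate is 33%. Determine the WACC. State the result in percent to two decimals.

11.43%

Total capital V = 10.88 + 0.59 + 3.05 = 14.52.
Equity: weight = 10.88/14.52 = 0.7493; cost = 14.23%.
Preferred: weight = 0.59/14.52 = 0.0406; cost = 6.1%.
Bank debt: weight = 3.05/14.52 = 0.2101; after-tax cost = 3.7% × (1 − 33%) = 2.4790%.
WACC = 0.7493 × 14.2300% + 0.0406 × 6.1000% + 0.2101 × 2.4790% = 11.4313%.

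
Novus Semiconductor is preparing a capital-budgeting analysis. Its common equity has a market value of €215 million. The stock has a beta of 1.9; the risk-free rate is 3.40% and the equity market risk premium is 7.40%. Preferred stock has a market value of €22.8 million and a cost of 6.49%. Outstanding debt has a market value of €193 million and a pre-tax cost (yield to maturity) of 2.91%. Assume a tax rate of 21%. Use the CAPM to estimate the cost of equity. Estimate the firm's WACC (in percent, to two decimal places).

Cost of equity via CAPM: Re = 3.4% + 1.9 × 7.4% = 17.4600%.
Total capital V = 215 + 22.8 + 193 = 430.8.
Equity: weight = 215/430.8 = 0.4991; cost = 17.46%.
Preferred: weight = 22.8/430.8 = 0.0529; cost = 6.49%.
Debt: weight = 193/430.8 = 0.4480; after-tax cost = 2.91% × (1 − 21%) = 2.2989%.
WACC = 0.4991 × 17.4600% + 0.0529 × 6.4900% + 0.4480 × 2.2989% = 10.0872%.

10.09%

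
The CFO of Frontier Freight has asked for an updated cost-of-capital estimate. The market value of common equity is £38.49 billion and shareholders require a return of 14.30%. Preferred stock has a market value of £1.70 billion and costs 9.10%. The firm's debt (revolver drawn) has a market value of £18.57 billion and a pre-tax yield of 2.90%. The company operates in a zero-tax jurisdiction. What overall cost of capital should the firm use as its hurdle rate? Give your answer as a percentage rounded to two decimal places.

10.55%

Total capital V = 38.49 + 1.7 + 18.57 = 58.76.
Equity: weight = 38.49/58.76 = 0.6550; cost = 14.3%.
Preferred: weight = 1.7/58.76 = 0.0289; cost = 9.1%.
Revolver drawn: weight = 18.57/58.76 = 0.3160; after-tax cost = 2.9% × (1 − 0%) = 2.9000%.
WACC = 0.6550 × 14.3000% + 0.0289 × 9.1000% + 0.3160 × 2.9000% = 10.5468%.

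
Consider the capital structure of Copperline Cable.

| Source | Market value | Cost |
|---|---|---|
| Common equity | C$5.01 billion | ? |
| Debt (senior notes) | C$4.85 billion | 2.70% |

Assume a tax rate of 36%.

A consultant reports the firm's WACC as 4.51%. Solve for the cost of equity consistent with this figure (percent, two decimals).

Total capital V = 5.01 + 4.85 = 9.86.
Equity weight = 5.01/9.86 = 0.5081.
Senior notes weight = 4.85/9.86 = 0.4919.
Debt contribution = 0.4919 × 2.7% × (1 − 36%) = 0.8500%.
Required equity contribution = 4.51% − 0.8500% = 3.6600%.
Re = 3.6600% / 0.5081 = 7.2032%.

7.20%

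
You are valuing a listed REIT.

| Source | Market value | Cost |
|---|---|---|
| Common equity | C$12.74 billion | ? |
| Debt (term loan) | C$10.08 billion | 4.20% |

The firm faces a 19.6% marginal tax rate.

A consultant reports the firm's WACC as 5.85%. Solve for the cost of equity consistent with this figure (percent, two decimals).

Total capital V = 12.74 + 10.08 = 22.82.
Equity weight = 12.74/22.82 = 0.5583.
Term loan weight = 10.08/22.82 = 0.4417.
Debt contribution = 0.4417 × 4.2% × (1 − 19.6%) = 1.4916%.
Required equity contribution = 5.85% − 1.4916% = 4.3584%.
Re = 4.3584% / 0.5583 = 7.8068%.

7.81%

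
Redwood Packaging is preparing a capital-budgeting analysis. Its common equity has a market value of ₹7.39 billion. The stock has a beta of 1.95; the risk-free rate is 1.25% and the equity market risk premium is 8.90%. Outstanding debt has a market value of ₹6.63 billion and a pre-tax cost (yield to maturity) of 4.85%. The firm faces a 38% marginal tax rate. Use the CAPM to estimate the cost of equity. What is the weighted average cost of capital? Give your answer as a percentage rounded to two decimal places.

Cost of equity via CAPM: Re = 1.25% + 1.95 × 8.9% = 18.6050%.
Total capital V = 7.39 + 6.63 = 14.02.
Equity: weight = 7.39/14.02 = 0.5271; cost = 18.605%.
Debt: weight = 6.63/14.02 = 0.4729; after-tax cost = 4.85% × (1 − 38%) = 3.0070%.
WACC = 0.5271 × 18.6050% + 0.4729 × 3.0070% = 11.2288%.

11.23%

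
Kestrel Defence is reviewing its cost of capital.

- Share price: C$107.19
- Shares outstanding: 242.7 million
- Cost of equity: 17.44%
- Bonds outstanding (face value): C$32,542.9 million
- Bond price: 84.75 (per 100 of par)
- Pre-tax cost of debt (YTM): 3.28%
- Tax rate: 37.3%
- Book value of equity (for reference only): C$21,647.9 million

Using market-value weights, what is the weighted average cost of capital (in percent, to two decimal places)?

Market value of equity E = 107.19 × 242.7m = 26015.013m. Market value of debt D = 32542.9m × 84.75/100 = 27580.10775m.
Total capital V = 26015.013 + 27580.10775 = 53595.12075.
Equity: weight = 26015.013/53595.12075 = 0.4854; cost = 17.44%.
Bonds outstanding: weight = 27580.10775/53595.12075 = 0.5146; after-tax cost = 3.28% × (1 − 37.3%) = 2.0566%.
WACC = 0.4854 × 17.4400% + 0.5146 × 2.0566% = 9.5237%.

9.52%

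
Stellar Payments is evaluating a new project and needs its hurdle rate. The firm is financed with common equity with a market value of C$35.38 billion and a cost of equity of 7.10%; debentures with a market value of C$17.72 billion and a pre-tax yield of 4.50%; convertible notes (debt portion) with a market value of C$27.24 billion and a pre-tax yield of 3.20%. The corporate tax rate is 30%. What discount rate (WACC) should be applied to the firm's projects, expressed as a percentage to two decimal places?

Total capital V = 35.38 + 17.72 + 27.24 = 80.34.
Equity: weight = 35.38/80.34 = 0.4404; cost = 7.1%.
Debentures: weight = 17.72/80.34 = 0.2206; after-tax cost = 4.5% × (1 − 30%) = 3.1500%.
Convertible notes (debt portion): weight = 27.24/80.34 = 0.3391; after-tax cost = 3.2% × (1 − 30%) = 2.2400%.
WACC = 0.4404 × 7.1000% + 0.2206 × 3.1500% + 0.3391 × 2.2400% = 4.5810%.

4.58%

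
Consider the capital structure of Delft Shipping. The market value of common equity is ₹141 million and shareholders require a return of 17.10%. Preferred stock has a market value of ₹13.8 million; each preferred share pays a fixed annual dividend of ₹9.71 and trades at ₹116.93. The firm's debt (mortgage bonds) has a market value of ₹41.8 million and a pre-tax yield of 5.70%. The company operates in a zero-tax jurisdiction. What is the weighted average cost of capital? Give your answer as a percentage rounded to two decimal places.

Cost of preferred: Rp = 9.71 / 116.93 = 8.3041%.
Total capital V = 141 + 13.8 + 41.8 = 196.6.
Equity: weight = 141/196.6 = 0.7172; cost = 17.1%.
Preferred: weight = 13.8/196.6 = 0.0702; cost = 8.3041%.
Mortgage bonds: weight = 41.8/196.6 = 0.2126; after-tax cost = 5.7% × (1 − 0%) = 5.7000%.
WACC = 0.7172 × 17.1000% + 0.0702 × 8.3041% + 0.2126 × 5.7000% = 14.0588%.

14.06%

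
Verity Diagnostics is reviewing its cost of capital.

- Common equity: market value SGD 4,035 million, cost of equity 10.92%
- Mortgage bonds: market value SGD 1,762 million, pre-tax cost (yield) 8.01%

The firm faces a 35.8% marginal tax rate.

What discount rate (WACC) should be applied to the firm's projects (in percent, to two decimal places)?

9.16%

Total capital V = 4035 + 1762 = 5797.
Equity: weight = 4035/5797 = 0.6960; cost = 10.92%.
Mortgage bonds: weight = 1762/5797 = 0.3040; after-tax cost = 8.01% × (1 − 35.8%) = 5.1424%.
WACC = 0.6960 × 10.9200% + 0.3040 × 5.1424% = 9.1639%.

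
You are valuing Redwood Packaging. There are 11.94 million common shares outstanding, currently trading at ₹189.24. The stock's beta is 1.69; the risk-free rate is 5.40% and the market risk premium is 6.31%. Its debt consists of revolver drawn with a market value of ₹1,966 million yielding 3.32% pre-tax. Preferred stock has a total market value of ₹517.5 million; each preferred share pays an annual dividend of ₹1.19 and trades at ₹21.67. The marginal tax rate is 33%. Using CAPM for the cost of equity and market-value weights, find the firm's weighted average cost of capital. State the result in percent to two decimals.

9.17%

Cost of equity via CAPM: Re = 5.4% + 1.69 × 6.31% = 16.0639%.
Cost of preferred: Rp = 1.19 / 21.67 = 5.4915%.
Market value of equity E = 189.24 × 11.94m = 2259.5256m.
Total capital V = 2259.5256 + 517.5 + 1966 = 4743.0256.
Equity: weight = 2259.5256/4743.0256 = 0.4764; cost = 16.0639%.
Preferred: weight = 517.5/4743.0256 = 0.1091; cost = 5.4915%.
Revolver drawn: weight = 1966/4743.0256 = 0.4145; after-tax cost = 3.32% × (1 − 33%) = 2.2244%.
WACC = 0.4764 × 16.0639% + 0.1091 × 5.4915% + 0.4145 × 2.2244% = 9.1739%.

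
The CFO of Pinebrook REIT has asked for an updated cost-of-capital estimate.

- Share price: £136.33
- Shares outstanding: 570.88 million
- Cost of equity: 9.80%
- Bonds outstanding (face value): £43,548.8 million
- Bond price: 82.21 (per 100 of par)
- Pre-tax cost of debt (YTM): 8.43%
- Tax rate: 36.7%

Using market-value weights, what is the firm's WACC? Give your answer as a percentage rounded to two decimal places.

Market value of equity E = 136.33 × 570.88m = 77828.0704m. Market value of debt D = 43548.8m × 82.21/100 = 35801.46848m.
Total capital V = 77828.0704 + 35801.46848 = 113629.53888.
Equity: weight = 77828.0704/113629.53888 = 0.6849; cost = 9.8%.
Bonds outstanding: weight = 35801.46848/113629.53888 = 0.3151; after-tax cost = 8.43% × (1 − 36.7%) = 5.3362%.
WACC = 0.6849 × 9.8000% + 0.3151 × 5.3362% = 8.3936%.

8.39%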